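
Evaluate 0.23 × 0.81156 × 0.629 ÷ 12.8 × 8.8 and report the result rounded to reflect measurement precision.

0.23 × 0.81156 × 0.629 ÷ 12.8 × 8.8 = 0.080718264825
Multiplication/division keeps the fewest significant figures: 0.23 → 2 s.f., 0.81156 → 5 s.f., 0.629 → 3 s.f., 12.8 → 3 s.f., 8.8 → 2 s.f.; limit is 2.
Rounded to 2 significant figures: 0.081.

0.081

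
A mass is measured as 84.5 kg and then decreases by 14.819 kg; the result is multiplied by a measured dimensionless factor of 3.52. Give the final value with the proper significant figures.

84.5 kg − 14.819 kg = 69.681 kg; the difference is limited to 1 decimal place (3 s.f.).
Carrying full precision, 69.681 × 3.52 = 245.27712 kg; 3.52 has 3 s.f., so the result keeps min(3, 3) = 3 s.f.
Rounded to 3 significant figures: 245 kg.

245 kg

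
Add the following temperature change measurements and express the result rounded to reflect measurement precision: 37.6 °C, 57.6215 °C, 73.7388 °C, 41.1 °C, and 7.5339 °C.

217.6 °C

37.6 °C + 57.6215 °C + 73.7388 °C + 41.1 °C + 7.5339 °C = 217.5942 °C.
Addition/subtraction keeps the fewest decimal places: 37.6 → 1 decimal place, 57.6215 → 4 decimal places, 73.7388 → 4 decimal places, 41.1 → 1 decimal place, 7.5339 → 4 decimal places; limit is 1.
Rounded to 1 decimal place: 217.6 °C.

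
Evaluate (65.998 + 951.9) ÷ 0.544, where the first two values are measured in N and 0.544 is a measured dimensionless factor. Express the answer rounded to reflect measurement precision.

1.87 × 10³ N

65.998 N + 951.9 N = 1017.898 N; the sum is limited to 1 decimal place (5 s.f.).
Carrying full precision, 1017.898 ÷ 0.544 = 1871.13602941… N; 0.544 has 3 s.f., so the result keeps min(5, 3) = 3 s.f.
Rounded to 3 significant figures: 1.87 × 10³ N.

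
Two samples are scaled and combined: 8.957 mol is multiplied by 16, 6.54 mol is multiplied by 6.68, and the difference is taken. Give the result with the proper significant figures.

8.957 × 16 = 143.312 → 1.4 × 10^2 mol (2 s.f., last digit at the 10^1 place).
6.54 × 6.68 = 43.6872 → 43.7 mol (3 s.f., last digit at the 10^-1 place).
Difference: 99.6248 mol; keep the coarser place, 10^1.
Result: 1.0 × 10^2 mol.

1.0 × 10^2 mol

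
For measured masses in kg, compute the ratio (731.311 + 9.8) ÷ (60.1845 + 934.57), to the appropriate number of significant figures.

731.311 + 9.8 = 741.111, limited to 1 d.p. → 4 s.f.; 60.1845 + 934.57 = 994.7545, limited to 2 d.p. → 5 s.f.
Carrying full precision, 741.111 ÷ 994.7545 = 0.74501899715…; keep min(4, 5) = 4 s.f.
Rounded to 4 significant figures: 0.7450.

0.7450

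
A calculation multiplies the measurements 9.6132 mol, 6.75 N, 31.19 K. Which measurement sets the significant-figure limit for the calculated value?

6.75 N

9.6132 mol → 5 s.f.; 6.75 N → 3 s.f.; 31.19 K → 4 s.f.
The fewest is 3 significant figures, from 6.75 N.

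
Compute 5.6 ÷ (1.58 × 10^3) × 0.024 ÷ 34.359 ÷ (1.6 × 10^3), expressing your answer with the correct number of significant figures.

1.5 × 10^-9

5.6 ÷ (1.58 × 10^3) × 0.024 ÷ 34.359 ÷ (1.6 × 10^3) = 1.54732550313 × 10^-9…
Multiplication/division keeps the fewest significant figures: 5.6 → 2 s.f., 1.58 × 10^3 → 3 s.f., 0.024 → 2 s.f., 34.359 → 5 s.f., 1.6 × 10^3 → 2 s.f.; limit is 2.
Rounded to 2 significant figures: 1.5 × 10^-9.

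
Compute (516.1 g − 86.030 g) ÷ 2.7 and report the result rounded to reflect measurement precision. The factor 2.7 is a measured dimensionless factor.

516.1 g − 86.030 g = 430.070 g; the difference is limited to 1 decimal place (4 s.f.).
Carrying full precision, 430.070 ÷ 2.7 = 159.285185185… g; 2.7 has 2 s.f., so the result keeps min(4, 2) = 2 s.f.
Rounded to 2 significant figures: 1.6 × 10² g.

1.6 × 10² g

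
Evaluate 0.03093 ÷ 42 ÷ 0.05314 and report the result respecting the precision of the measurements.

0.014

0.03093 ÷ 42 ÷ 0.05314 = 0.0138582719501…
Multiplication/division keeps the fewest significant figures: 0.03093 → 4 s.f., 42 → 2 s.f., 0.05314 → 4 s.f.; limit is 2.
Rounded to 2 significant figures: 0.014.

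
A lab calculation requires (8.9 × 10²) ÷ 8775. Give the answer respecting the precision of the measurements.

(8.9 × 10²) ÷ 8775 = 0.101424501425…
Multiplication/division keeps the fewest significant figures: 8.9 × 10² → 2 s.f., 8775 → 4 s.f.; limit is 2.
Rounded to 2 significant figures: 1.0 × 10⁻¹.

1.0 × 10⁻¹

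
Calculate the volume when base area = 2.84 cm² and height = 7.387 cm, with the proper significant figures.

21.0 cm³

volume = 2.84 cm² × 7.387 cm = 20.97908 cm³.
2.84 has 3 significant figures; 7.387 has 4.
Division/multiplication keeps the fewest: 3 significant figures.
Rounded: 21.0 cm³.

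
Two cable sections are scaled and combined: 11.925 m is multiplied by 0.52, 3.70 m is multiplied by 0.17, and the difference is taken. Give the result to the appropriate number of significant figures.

11.925 × 0.52 = 6.201 → 6.2 m (2 s.f., last digit at the 10^-1 place).
3.70 × 0.17 = 0.629 → 0.63 m (2 s.f., last digit at the 10^-2 place).
Difference: 5.572 m; keep the coarser place, 10^-1.
Result: 5.6 m.

5.6 m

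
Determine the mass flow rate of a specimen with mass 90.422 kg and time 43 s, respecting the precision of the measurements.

2.1 kg/s

mass flow rate = 90.422 kg ÷ 43 s = 2.1028372093… kg/s.
90.422 has 5 significant figures; 43 has 2.
Division/multiplication keeps the fewest: 2 significant figures.
Rounded: 2.1 kg/s.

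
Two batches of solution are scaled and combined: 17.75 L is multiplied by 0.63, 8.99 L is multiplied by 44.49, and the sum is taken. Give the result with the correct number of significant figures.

411 L

17.75 × 0.63 = 11.1825 → 11 L (2 s.f., last digit at the 10^0 place).
8.99 × 44.49 = 399.9651 → 400. L (3 s.f., last digit at the 10^0 place).
Sum: 411.1476 L; keep the coarser place, 10^0.
Result: 411 L.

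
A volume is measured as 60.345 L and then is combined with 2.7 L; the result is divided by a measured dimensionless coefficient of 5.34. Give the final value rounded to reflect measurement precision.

11.8 L

60.345 L + 2.7 L = 63.045 L; the sum is limited to 1 decimal place (3 s.f.).
Carrying full precision, 63.045 ÷ 5.34 = 11.8061797753… L; 5.34 has 3 s.f., so the result keeps min(3, 3) = 3 s.f.
Rounded to 3 significant figures: 11.8 L.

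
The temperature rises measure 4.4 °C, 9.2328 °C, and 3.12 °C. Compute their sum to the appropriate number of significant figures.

4.4 °C + 9.2328 °C + 3.12 °C = 16.7528 °C.
Addition/subtraction keeps the fewest decimal places: 4.4 → 1 decimal place, 9.2328 → 4 decimal places, 3.12 → 2 decimal places; limit is 1.
Rounded to 1 decimal place: 16.8 °C.

16.8 °C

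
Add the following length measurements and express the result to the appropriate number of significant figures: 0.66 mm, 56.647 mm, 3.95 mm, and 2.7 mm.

64.0 mm

0.66 mm + 56.647 mm + 3.95 mm + 2.7 mm = 63.957 mm.
Addition/subtraction keeps the fewest decimal places: 0.66 → 2 decimal places, 56.647 → 3 decimal places, 3.95 → 2 decimal places, 2.7 → 1 decimal place; limit is 1.
Rounded to 1 decimal place: 64.0 mm.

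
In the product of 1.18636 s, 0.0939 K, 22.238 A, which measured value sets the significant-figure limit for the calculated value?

1.18636 s → 6 s.f.; 0.0939 K → 3 s.f.; 22.238 A → 5 s.f.
The fewest is 3 significant figures, from 0.0939 K.

0.0939 K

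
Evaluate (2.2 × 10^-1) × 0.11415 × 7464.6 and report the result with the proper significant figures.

1.9 × 10^2

(2.2 × 10^-1) × 0.11415 × 7464.6 = 187.4584998
Multiplication/division keeps the fewest significant figures: 2.2 × 10^-1 → 2 s.f., 0.11415 → 5 s.f., 7464.6 → 5 s.f.; limit is 2.
Rounded to 2 significant figures: 1.9 × 10^2.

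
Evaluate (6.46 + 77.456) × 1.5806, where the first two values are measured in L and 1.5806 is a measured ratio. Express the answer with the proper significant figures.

6.46 L + 77.456 L = 83.916 L; the sum is limited to 2 decimal places (4 s.f.).
Carrying full precision, 83.916 × 1.5806 = 132.6376296 L; 1.5806 has 5 s.f., so the result keeps min(4, 5) = 4 s.f.
Rounded to 4 significant figures: 132.6 L.

132.6 L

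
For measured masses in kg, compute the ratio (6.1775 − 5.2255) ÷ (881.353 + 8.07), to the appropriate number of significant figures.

0.001070

6.1775 − 5.2255 = 0.9520, limited to 4 d.p. → 4 s.f.; 881.353 + 8.07 = 889.423, limited to 2 d.p. → 5 s.f.
Carrying full precision, 0.9520 ÷ 889.423 = 0.00107035684933…; keep min(4, 5) = 4 s.f.
Rounded to 4 significant figures: 0.001070.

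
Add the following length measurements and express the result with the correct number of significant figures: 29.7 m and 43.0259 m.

29.7 m + 43.0259 m = 72.7259 m.
Addition/subtraction keeps the fewest decimal places: 29.7 → 1 decimal place, 43.0259 → 4 decimal places; limit is 1.
Rounded to 1 decimal place: 72.7 m.

72.7 m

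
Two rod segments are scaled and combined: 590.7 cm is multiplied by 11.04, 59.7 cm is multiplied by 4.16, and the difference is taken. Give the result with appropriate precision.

590.7 × 11.04 = 6521.328 → 6521 cm (4 s.f., last digit at the 10^0 place).
59.7 × 4.16 = 248.352 → 2.48 × 10^2 cm (3 s.f., last digit at the 10^0 place).
Difference: 6272.976 cm; keep the coarser place, 10^0.
Result: 6273 cm.

6273 cm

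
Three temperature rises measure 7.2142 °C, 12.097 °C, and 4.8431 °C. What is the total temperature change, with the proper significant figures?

7.2142 °C + 12.097 °C + 4.8431 °C = 24.1543 °C.
Addition/subtraction keeps the fewest decimal places: 7.2142 → 4 decimal places, 12.097 → 3 decimal places, 4.8431 → 4 decimal places; limit is 3.
Rounded to 3 decimal places: 24.154 °C.

24.154 °C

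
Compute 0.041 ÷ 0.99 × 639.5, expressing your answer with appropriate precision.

26

0.041 ÷ 0.99 × 639.5 = 26.4843434343…
Multiplication/division keeps the fewest significant figures: 0.041 → 2 s.f., 0.99 → 2 s.f., 639.5 → 4 s.f.; limit is 2.
Rounded to 2 significant figures: 26.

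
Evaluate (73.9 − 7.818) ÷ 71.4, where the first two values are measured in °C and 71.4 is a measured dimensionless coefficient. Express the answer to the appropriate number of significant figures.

73.9 °C − 7.818 °C = 66.082 °C; the difference is limited to 1 decimal place (3 s.f.).
Carrying full precision, 66.082 ÷ 71.4 = 0.925518207283… °C; 71.4 has 3 s.f., so the result keeps min(3, 3) = 3 s.f.
Rounded to 3 significant figures: 0.926 °C.

0.926 °C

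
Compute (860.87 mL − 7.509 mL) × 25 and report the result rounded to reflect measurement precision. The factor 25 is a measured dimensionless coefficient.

2.1 × 10^4 mL

860.87 mL − 7.509 mL = 853.361 mL; the difference is limited to 2 decimal places (5 s.f.).
Carrying full precision, 853.361 × 25 = 21334.025 mL; 25 has 2 s.f., so the result keeps min(5, 2) = 2 s.f.
Rounded to 2 significant figures: 2.1 × 10^4 mL.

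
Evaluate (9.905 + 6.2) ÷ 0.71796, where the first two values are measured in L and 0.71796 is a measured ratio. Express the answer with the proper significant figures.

22.4 L

9.905 L + 6.2 L = 16.105 L; the sum is limited to 1 decimal place (3 s.f.).
Carrying full precision, 16.105 ÷ 0.71796 = 22.431611789… L; 0.71796 has 5 s.f., so the result keeps min(3, 5) = 3 s.f.
Rounded to 3 significant figures: 22.4 L.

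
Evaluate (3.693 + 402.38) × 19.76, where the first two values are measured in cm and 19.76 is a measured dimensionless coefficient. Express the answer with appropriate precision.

3.693 cm + 402.38 cm = 406.073 cm; the sum is limited to 2 decimal places (5 s.f.).
Carrying full precision, 406.073 × 19.76 = 8024.00248 cm; 19.76 has 4 s.f., so the result keeps min(5, 4) = 4 s.f.
Rounded to 4 significant figures: 8.024 × 10³ cm.

8.024 × 10³ cm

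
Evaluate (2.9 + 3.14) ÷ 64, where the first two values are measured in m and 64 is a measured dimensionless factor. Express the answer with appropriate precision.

0.094 m

2.9 m + 3.14 m = 6.04 m; the sum is limited to 1 decimal place (2 s.f.).
Carrying full precision, 6.04 ÷ 64 = 0.094375 m; 64 has 2 s.f., so the result keeps min(2, 2) = 2 s.f.
Rounded to 2 significant figures: 0.094 m.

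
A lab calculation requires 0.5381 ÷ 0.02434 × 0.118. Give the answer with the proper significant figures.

0.5381 ÷ 0.02434 × 0.118 = 2.60870172555…
Multiplication/division keeps the fewest significant figures: 0.5381 → 4 s.f., 0.02434 → 4 s.f., 0.118 → 3 s.f.; limit is 3.
Rounded to 3 significant figures: 2.61.

2.61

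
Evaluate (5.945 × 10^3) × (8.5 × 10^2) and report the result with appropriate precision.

(5.945 × 10^3) × (8.5 × 10^2) = 5053250
Multiplication/division keeps the fewest significant figures: 5.945 × 10^3 → 4 s.f., 8.5 × 10^2 → 2 s.f.; limit is 2.
Rounded to 2 significant figures: 5.1 × 10^6.

5.1 × 10^6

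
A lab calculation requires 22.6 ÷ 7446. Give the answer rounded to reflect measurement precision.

22.6 ÷ 7446 = 0.00303518667741…
Multiplication/division keeps the fewest significant figures: 22.6 → 3 s.f., 7446 → 4 s.f.; limit is 3.
Rounded to 3 significant figures: 0.00304.

0.00304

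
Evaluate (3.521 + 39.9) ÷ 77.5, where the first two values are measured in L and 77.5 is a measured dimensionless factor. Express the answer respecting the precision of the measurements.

3.521 L + 39.9 L = 43.421 L; the sum is limited to 1 decimal place (3 s.f.).
Carrying full precision, 43.421 ÷ 77.5 = 0.560270967742… L; 77.5 has 3 s.f., so the result keeps min(3, 3) = 3 s.f.
Rounded to 3 significant figures: 0.560 L.

0.560 L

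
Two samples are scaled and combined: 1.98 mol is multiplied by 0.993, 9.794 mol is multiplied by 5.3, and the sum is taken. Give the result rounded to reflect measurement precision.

1.98 × 0.993 = 1.96614 → 1.97 mol (3 s.f., last digit at the 10^-2 place).
9.794 × 5.3 = 51.9082 → 52 mol (2 s.f., last digit at the 10^0 place).
Sum: 53.87434 mol; keep the coarser place, 10^0.
Result: 54 mol.

54 mol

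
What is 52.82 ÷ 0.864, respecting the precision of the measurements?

61.1

52.82 ÷ 0.864 = 61.1342592593…
Multiplication/division keeps the fewest significant figures: 52.82 → 4 s.f., 0.864 → 3 s.f.; limit is 3.
Rounded to 3 significant figures: 61.1.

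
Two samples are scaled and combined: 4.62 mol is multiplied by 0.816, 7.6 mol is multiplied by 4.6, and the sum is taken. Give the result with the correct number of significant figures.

39 mol

4.62 × 0.816 = 3.76992 → 3.77 mol (3 s.f., last digit at the 10^-2 place).
7.6 × 4.6 = 34.96 → 35 mol (2 s.f., last digit at the 10^0 place).
Sum: 38.72992 mol; keep the coarser place, 10^0.
Result: 39 mol.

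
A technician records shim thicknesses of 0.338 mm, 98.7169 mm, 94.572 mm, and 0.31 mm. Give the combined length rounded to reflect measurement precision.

1.9394 × 10² mm

0.338 mm + 98.7169 mm + 94.572 mm + 0.31 mm = 193.9369 mm.
Addition/subtraction keeps the fewest decimal places: 0.338 → 3 decimal places, 98.7169 → 4 decimal places, 94.572 → 3 decimal places, 0.31 → 2 decimal places; limit is 2.
Rounded to 2 decimal places: 1.9394 × 10² mm.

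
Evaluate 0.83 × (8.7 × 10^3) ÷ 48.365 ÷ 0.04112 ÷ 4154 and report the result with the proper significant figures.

0.87

0.83 × (8.7 × 10^3) ÷ 48.365 ÷ 0.04112 ÷ 4154 = 0.874070684586…
Multiplication/division keeps the fewest significant figures: 0.83 → 2 s.f., 8.7 × 10^3 → 2 s.f., 48.365 → 5 s.f., 0.04112 → 4 s.f., 4154 → 4 s.f.; limit is 2.
Rounded to 2 significant figures: 0.87.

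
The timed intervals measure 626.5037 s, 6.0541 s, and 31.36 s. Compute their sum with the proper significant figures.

626.5037 s + 6.0541 s + 31.36 s = 663.9178 s.
Addition/subtraction keeps the fewest decimal places: 626.5037 → 4 decimal places, 6.0541 → 4 decimal places, 31.36 → 2 decimal places; limit is 2.
Rounded to 2 decimal places: 663.92 s.

663.92 s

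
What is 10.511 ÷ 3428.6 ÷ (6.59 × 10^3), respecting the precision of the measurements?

10.511 ÷ 3428.6 ÷ (6.59 × 10^3) = 4.65202243699 × 10^-7…
Multiplication/division keeps the fewest significant figures: 10.511 → 5 s.f., 3428.6 → 5 s.f., 6.59 × 10^3 → 3 s.f.; limit is 3.
Rounded to 3 significant figures: 4.65 × 10^-7.

4.65 × 10^-7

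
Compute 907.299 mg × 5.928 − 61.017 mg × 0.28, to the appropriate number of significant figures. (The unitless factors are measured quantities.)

5361 mg

907.299 × 5.928 = 5378.468472 → 5378 mg (4 s.f., last digit at the 10^0 place).
61.017 × 0.28 = 17.08476 → 17 mg (2 s.f., last digit at the 10^0 place).
Difference: 5361.383712 mg; keep the coarser place, 10^0.
Result: 5361 mg.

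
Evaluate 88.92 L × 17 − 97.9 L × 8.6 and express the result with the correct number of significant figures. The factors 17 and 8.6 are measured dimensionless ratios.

88.92 × 17 = 1511.64 → 1.5 × 10³ L (2 s.f., last digit at the 10^2 place).
97.9 × 8.6 = 841.94 → 8.4 × 10² L (2 s.f., last digit at the 10^1 place).
Difference: 669.7 L; keep the coarser place, 10^2.
Result: 7 × 10² L.

7 × 10² L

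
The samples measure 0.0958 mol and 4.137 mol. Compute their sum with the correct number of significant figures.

0.0958 mol + 4.137 mol = 4.2328 mol.
Addition/subtraction keeps the fewest decimal places: 0.0958 → 4 decimal places, 4.137 → 3 decimal places; limit is 3.
Rounded to 3 decimal places: 4.233 mol.

4.233 mol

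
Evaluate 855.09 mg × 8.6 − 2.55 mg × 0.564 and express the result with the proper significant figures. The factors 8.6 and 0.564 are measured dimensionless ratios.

855.09 × 8.6 = 7353.774 → 7.4 × 10³ mg (2 s.f., last digit at the 10^2 place).
2.55 × 0.564 = 1.4382 → 1.44 mg (3 s.f., last digit at the 10^-2 place).
Difference: 7352.3358 mg; keep the coarser place, 10^2.
Result: 7.4 × 10³ mg.

7.4 × 10³ mg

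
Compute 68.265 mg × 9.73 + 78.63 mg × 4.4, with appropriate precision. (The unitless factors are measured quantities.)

68.265 × 9.73 = 664.21845 → 664 mg (3 s.f., last digit at the 10^0 place).
78.63 × 4.4 = 345.972 → 3.5 × 10^2 mg (2 s.f., last digit at the 10^1 place).
Sum: 1010.19045 mg; keep the coarser place, 10^1.
Result: 1.01 × 10^3 mg.

1.01 × 10^3 mg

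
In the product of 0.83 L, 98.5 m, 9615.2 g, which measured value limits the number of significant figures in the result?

0.83 L

0.83 L → 2 s.f.; 98.5 m → 3 s.f.; 9615.2 g → 5 s.f.
The fewest is 2 significant figures, from 0.83 L.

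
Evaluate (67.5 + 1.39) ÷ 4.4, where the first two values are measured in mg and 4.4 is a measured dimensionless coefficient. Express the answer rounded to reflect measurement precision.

67.5 mg + 1.39 mg = 68.89 mg; the sum is limited to 1 decimal place (3 s.f.).
Carrying full precision, 68.89 ÷ 4.4 = 15.6568181818… mg; 4.4 has 2 s.f., so the result keeps min(3, 2) = 2 s.f.
Rounded to 2 significant figures: 16 mg.

16 mg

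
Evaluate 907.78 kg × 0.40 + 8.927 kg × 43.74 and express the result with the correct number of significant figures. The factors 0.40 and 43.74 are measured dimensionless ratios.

7.5 × 10^2 kg

907.78 × 0.40 = 363.112 → 3.6 × 10^2 kg (2 s.f., last digit at the 10^1 place).
8.927 × 43.74 = 390.46698 → 390.5 kg (4 s.f., last digit at the 10^-1 place).
Sum: 753.57898 kg; keep the coarser place, 10^1.
Result: 7.5 × 10^2 kg.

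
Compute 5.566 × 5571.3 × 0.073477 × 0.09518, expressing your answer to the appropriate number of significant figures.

5.566 × 5571.3 × 0.073477 × 0.09518 = 216.8686936…
Multiplication/division keeps the fewest significant figures: 5.566 → 4 s.f., 5571.3 → 5 s.f., 0.073477 → 5 s.f., 0.09518 → 4 s.f.; limit is 4.
Rounded to 4 significant figures: 216.9.

216.9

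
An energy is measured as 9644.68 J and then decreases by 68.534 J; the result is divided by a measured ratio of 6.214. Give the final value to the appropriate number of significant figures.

1541 J

9644.68 J − 68.534 J = 9576.146 J; the difference is limited to 2 decimal places (6 s.f.).
Carrying full precision, 9576.146 ÷ 6.214 = 1541.05986482… J; 6.214 has 4 s.f., so the result keeps min(6, 4) = 4 s.f.
Rounded to 4 significant figures: 1541 J.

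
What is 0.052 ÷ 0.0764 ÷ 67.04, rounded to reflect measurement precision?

0.052 ÷ 0.0764 ÷ 67.04 = 0.0101525696935…
Multiplication/division keeps the fewest significant figures: 0.052 → 2 s.f., 0.0764 → 3 s.f., 67.04 → 4 s.f.; limit is 2.
Rounded to 2 significant figures: 0.010.

0.010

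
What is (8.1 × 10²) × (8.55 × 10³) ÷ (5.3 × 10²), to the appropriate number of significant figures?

(8.1 × 10²) × (8.55 × 10³) ÷ (5.3 × 10²) = 13066.9811321…
Multiplication/division keeps the fewest significant figures: 8.1 × 10² → 2 s.f., 8.55 × 10³ → 3 s.f., 5.3 × 10² → 2 s.f.; limit is 2.
Rounded to 2 significant figures: 1.3 × 10⁴.

1.3 × 10⁴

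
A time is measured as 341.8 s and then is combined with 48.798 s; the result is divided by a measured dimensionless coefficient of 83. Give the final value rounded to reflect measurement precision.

4.7 s

341.8 s + 48.798 s = 390.598 s; the sum is limited to 1 decimal place (4 s.f.).
Carrying full precision, 390.598 ÷ 83 = 4.706 s; 83 has 2 s.f., so the result keeps min(4, 2) = 2 s.f.
Rounded to 2 significant figures: 4.7 s.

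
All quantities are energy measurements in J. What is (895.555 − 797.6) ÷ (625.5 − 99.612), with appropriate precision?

0.186

895.555 − 797.6 = 97.955, limited to 1 d.p. → 3 s.f.; 625.5 − 99.612 = 525.888, limited to 1 d.p. → 4 s.f.
Carrying full precision, 97.955 ÷ 525.888 = 0.186265896921…; keep min(3, 4) = 3 s.f.
Rounded to 3 significant figures: 0.186.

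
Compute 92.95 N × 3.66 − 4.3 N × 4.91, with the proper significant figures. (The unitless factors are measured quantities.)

92.95 × 3.66 = 340.197 → 3.40 × 10^2 N (3 s.f., last digit at the 10^0 place).
4.3 × 4.91 = 21.113 → 21 N (2 s.f., last digit at the 10^0 place).
Difference: 319.084 N; keep the coarser place, 10^0.
Result: 319 N.

319 N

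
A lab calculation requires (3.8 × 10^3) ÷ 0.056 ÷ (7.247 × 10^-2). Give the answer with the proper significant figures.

9.4 × 10^5

(3.8 × 10^3) ÷ 0.056 ÷ (7.247 × 10^-2) = 936348.045497…
Multiplication/division keeps the fewest significant figures: 3.8 × 10^3 → 2 s.f., 0.056 → 2 s.f., 7.247 × 10^-2 → 4 s.f.; limit is 2.
Rounded to 2 significant figures: 9.4 × 10^5.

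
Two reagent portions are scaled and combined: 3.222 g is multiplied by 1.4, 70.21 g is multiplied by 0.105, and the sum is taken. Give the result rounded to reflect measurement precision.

3.222 × 1.4 = 4.5108 → 4.5 g (2 s.f., last digit at the 10^-1 place).
70.21 × 0.105 = 7.37205 → 7.37 g (3 s.f., last digit at the 10^-2 place).
Sum: 11.88285 g; keep the coarser place, 10^-1.
Result: 11.9 g.

11.9 g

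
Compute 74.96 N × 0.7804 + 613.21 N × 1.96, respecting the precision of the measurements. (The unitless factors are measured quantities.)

74.96 × 0.7804 = 58.498784 → 58.50 N (4 s.f., last digit at the 10^-2 place).
613.21 × 1.96 = 1201.8916 → 1.20 × 10³ N (3 s.f., last digit at the 10^1 place).
Sum: 1260.390384 N; keep the coarser place, 10^1.
Result: 1.26 × 10³ N.

1.26 × 10³ N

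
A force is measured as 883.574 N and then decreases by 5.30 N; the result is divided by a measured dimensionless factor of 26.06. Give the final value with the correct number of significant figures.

33.70 N

883.574 N − 5.30 N = 878.274 N; the difference is limited to 2 decimal places (5 s.f.).
Carrying full precision, 878.274 ÷ 26.06 = 33.7019953952… N; 26.06 has 4 s.f., so the result keeps min(5, 4) = 4 s.f.
Rounded to 4 significant figures: 33.70 N.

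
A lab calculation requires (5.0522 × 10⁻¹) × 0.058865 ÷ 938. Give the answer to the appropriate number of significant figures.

(5.0522 × 10⁻¹) × 0.058865 ÷ 938 = 0.0000317055173774…
Multiplication/division keeps the fewest significant figures: 5.0522 × 10⁻¹ → 5 s.f., 0.058865 → 5 s.f., 938 → 3 s.f.; limit is 3.
Rounded to 3 significant figures: 3.17 × 10⁻⁵.

3.17 × 10⁻⁵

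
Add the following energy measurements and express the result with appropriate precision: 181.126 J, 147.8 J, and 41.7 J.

370.6 J

181.126 J + 147.8 J + 41.7 J = 370.626 J.
Addition/subtraction keeps the fewest decimal places: 181.126 → 3 decimal places, 147.8 → 1 decimal place, 41.7 → 1 decimal place; limit is 1.
Rounded to 1 decimal place: 370.6 J.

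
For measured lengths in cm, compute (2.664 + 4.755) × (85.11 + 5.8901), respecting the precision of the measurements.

675.1 cm²

2.664 + 4.755 = 7.419, limited to 3 d.p. → 4 s.f.; 85.11 + 5.8901 = 91.0001, limited to 2 d.p. → 4 s.f.
Carrying full precision, 7.419 × 91.0001 = 675.1297419; keep min(4, 4) = 4 s.f.
Rounded to 4 significant figures: 675.1 cm².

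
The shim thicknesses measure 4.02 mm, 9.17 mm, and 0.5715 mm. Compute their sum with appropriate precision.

13.76 mm

4.02 mm + 9.17 mm + 0.5715 mm = 13.7615 mm.
Addition/subtraction keeps the fewest decimal places: 4.02 → 2 decimal places, 9.17 → 2 decimal places, 0.5715 → 4 decimal places; limit is 2.
Rounded to 2 decimal places: 13.76 mm.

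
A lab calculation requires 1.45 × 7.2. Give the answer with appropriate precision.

10.

1.45 × 7.2 = 10.44
Multiplication/division keeps the fewest significant figures: 1.45 → 3 s.f., 7.2 → 2 s.f.; limit is 2.
Rounded to 2 significant figures: 10.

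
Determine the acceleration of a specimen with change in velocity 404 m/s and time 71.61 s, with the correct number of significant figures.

5.64 m/s²

acceleration = 404 m/s ÷ 71.61 s = 5.6416701578… m/s².
404 has 3 significant figures; 71.61 has 4.
Division/multiplication keeps the fewest: 3 significant figures.
Rounded: 5.64 m/s².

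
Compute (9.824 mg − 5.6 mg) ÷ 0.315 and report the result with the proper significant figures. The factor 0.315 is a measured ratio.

13 mg

9.824 mg − 5.6 mg = 4.224 mg; the difference is limited to 1 decimal place (2 s.f.).
Carrying full precision, 4.224 ÷ 0.315 = 13.4095238095… mg; 0.315 has 3 s.f., so the result keeps min(2, 3) = 2 s.f.
Rounded to 2 significant figures: 13 mg.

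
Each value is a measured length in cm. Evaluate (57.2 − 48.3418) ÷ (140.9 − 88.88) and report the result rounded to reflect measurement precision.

1.7 × 10^-1

57.2 − 48.3418 = 8.8582, limited to 1 d.p. → 2 s.f.; 140.9 − 88.88 = 52.02, limited to 1 d.p. → 3 s.f.
Carrying full precision, 8.8582 ÷ 52.02 = 0.170284505959…; keep min(2, 3) = 2 s.f.
Rounded to 2 significant figures: 1.7 × 10^-1.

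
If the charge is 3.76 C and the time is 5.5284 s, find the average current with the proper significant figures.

0.680 A

average current = 3.76 C ÷ 5.5284 s = 0.680124448303… A.
3.76 has 3 significant figures; 5.5284 has 5.
Division/multiplication keeps the fewest: 3 significant figures.
Rounded: 0.680 A.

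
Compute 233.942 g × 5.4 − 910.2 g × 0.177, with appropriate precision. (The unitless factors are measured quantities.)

1.1 × 10^3 g

233.942 × 5.4 = 1263.2868 → 1.3 × 10^3 g (2 s.f., last digit at the 10^2 place).
910.2 × 0.177 = 161.1054 → 161 g (3 s.f., last digit at the 10^0 place).
Difference: 1102.1814 g; keep the coarser place, 10^2.
Result: 1.1 × 10^3 g.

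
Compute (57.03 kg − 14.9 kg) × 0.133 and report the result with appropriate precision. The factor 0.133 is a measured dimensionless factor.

5.60 kg

57.03 kg − 14.9 kg = 42.13 kg; the difference is limited to 1 decimal place (3 s.f.).
Carrying full precision, 42.13 × 0.133 = 5.60329 kg; 0.133 has 3 s.f., so the result keeps min(3, 3) = 3 s.f.
Rounded to 3 significant figures: 5.60 kg.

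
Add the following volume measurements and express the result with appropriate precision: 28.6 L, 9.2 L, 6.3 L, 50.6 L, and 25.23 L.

119.9 L

28.6 L + 9.2 L + 6.3 L + 50.6 L + 25.23 L = 119.93 L.
Addition/subtraction keeps the fewest decimal places: 28.6 → 1 decimal place, 9.2 → 1 decimal place, 6.3 → 1 decimal place, 50.6 → 1 decimal place, 25.23 → 2 decimal places; limit is 1.
Rounded to 1 decimal place: 119.9 L.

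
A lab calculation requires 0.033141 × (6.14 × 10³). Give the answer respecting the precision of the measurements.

203

0.033141 × (6.14 × 10³) = 203.48574
Multiplication/division keeps the fewest significant figures: 0.033141 → 5 s.f., 6.14 × 10³ → 3 s.f.; limit is 3.
Rounded to 3 significant figures: 203.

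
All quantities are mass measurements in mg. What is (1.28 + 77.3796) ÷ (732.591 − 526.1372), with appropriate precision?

1.28 + 77.3796 = 78.6596, limited to 2 d.p. → 4 s.f.; 732.591 − 526.1372 = 206.4538, limited to 3 d.p. → 6 s.f.
Carrying full precision, 78.6596 ÷ 206.4538 = 0.381003401245…; keep min(4, 6) = 4 s.f.
Rounded to 4 significant figures: 0.3810.

0.3810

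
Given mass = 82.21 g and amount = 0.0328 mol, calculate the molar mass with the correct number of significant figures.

molar mass = 82.21 g ÷ 0.0328 mol = 2506.40243902… g/mol.
82.21 has 4 significant figures; 0.0328 has 3.
Division/multiplication keeps the fewest: 3 significant figures.
Rounded: 2.51 × 10^3 g/mol.

2.51 × 10^3 g/mol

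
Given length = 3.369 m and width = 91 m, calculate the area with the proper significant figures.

3.1 × 10² m²

area = 3.369 m × 91 m = 306.579 m².
3.369 has 4 significant figures; 91 has 2.
Division/multiplication keeps the fewest: 2 significant figures.
Rounded: 3.1 × 10² m².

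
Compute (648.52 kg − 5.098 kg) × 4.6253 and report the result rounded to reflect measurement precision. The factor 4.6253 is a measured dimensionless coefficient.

648.52 kg − 5.098 kg = 643.422 kg; the difference is limited to 2 decimal places (5 s.f.).
Carrying full precision, 643.422 × 4.6253 = 2976.0197766 kg; 4.6253 has 5 s.f., so the result keeps min(5, 5) = 5 s.f.
Rounded to 5 significant figures: 2976.0 kg.

2976.0 kg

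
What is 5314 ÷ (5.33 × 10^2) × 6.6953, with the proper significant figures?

5314 ÷ (5.33 × 10^2) × 6.6953 = 66.7520153846…
Multiplication/division keeps the fewest significant figures: 5314 → 4 s.f., 5.33 × 10^2 → 3 s.f., 6.6953 → 5 s.f.; limit is 3.
Rounded to 3 significant figures: 66.8.

66.8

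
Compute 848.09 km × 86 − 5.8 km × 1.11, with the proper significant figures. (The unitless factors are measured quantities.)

848.09 × 86 = 72935.74 → 7.3 × 10^4 km (2 s.f., last digit at the 10^3 place).
5.8 × 1.11 = 6.438 → 6.4 km (2 s.f., last digit at the 10^-1 place).
Difference: 72929.302 km; keep the coarser place, 10^3.
Result: 7.3 × 10^4 km.

7.3 × 10^4 km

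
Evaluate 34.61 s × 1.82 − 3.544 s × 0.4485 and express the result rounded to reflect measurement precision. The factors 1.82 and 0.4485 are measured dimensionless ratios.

34.61 × 1.82 = 62.9902 → 63.0 s (3 s.f., last digit at the 10^-1 place).
3.544 × 0.4485 = 1.589484 → 1.589 s (4 s.f., last digit at the 10^-3 place).
Difference: 61.400716 s; keep the coarser place, 10^-1.
Result: 61.4 s.

61.4 s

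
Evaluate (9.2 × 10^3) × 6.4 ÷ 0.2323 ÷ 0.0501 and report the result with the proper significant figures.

(9.2 × 10^3) × 6.4 ÷ 0.2323 ÷ 0.0501 = 5059188.55359…
Multiplication/division keeps the fewest significant figures: 9.2 × 10^3 → 2 s.f., 6.4 → 2 s.f., 0.2323 → 4 s.f., 0.0501 → 3 s.f.; limit is 2.
Rounded to 2 significant figures: 5.1 × 10^6.

5.1 × 10^6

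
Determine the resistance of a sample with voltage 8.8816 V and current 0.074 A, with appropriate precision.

1.2 × 10² Ω

resistance = 8.8816 V ÷ 0.074 A = 120.021621622… Ω.
8.8816 has 5 significant figures; 0.074 has 2.
Division/multiplication keeps the fewest: 2 significant figures.
Rounded: 1.2 × 10² Ω.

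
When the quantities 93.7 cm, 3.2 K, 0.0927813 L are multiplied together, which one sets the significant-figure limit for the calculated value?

93.7 cm → 3 s.f.; 3.2 K → 2 s.f.; 0.0927813 L → 6 s.f.
The fewest is 2 significant figures, from 3.2 K.

3.2 K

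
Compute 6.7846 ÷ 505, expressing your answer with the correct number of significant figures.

6.7846 ÷ 505 = 0.0134348514851…
Multiplication/division keeps the fewest significant figures: 6.7846 → 5 s.f., 505 → 3 s.f.; limit is 3.
Rounded to 3 significant figures: 0.0134.

0.0134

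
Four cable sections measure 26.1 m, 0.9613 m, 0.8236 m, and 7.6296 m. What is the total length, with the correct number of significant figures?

35.5 m

26.1 m + 0.9613 m + 0.8236 m + 7.6296 m = 35.5145 m.
Addition/subtraction keeps the fewest decimal places: 26.1 → 1 decimal place, 0.9613 → 4 decimal places, 0.8236 → 4 decimal places, 7.6296 → 4 decimal places; limit is 1.
Rounded to 1 decimal place: 35.5 m.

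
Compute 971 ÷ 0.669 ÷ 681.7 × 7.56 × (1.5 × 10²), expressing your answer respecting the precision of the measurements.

971 ÷ 0.669 ÷ 681.7 × 7.56 × (1.5 × 10²) = 2414.42029324…
Multiplication/division keeps the fewest significant figures: 971 → 3 s.f., 0.669 → 3 s.f., 681.7 → 4 s.f., 7.56 → 3 s.f., 1.5 × 10² → 2 s.f.; limit is 2.
Rounded to 2 significant figures: 2.4 × 10³.

2.4 × 10³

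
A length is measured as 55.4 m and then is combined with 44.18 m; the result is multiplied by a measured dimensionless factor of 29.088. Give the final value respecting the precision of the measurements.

2.90 × 10³ m

55.4 m + 44.18 m = 99.58 m; the sum is limited to 1 decimal place (3 s.f.).
Carrying full precision, 99.58 × 29.088 = 2896.58304 m; 29.088 has 5 s.f., so the result keeps min(3, 5) = 3 s.f.
Rounded to 3 significant figures: 2.90 × 10³ m.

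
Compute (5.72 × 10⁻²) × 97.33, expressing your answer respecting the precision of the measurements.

(5.72 × 10⁻²) × 97.33 = 5.567276
Multiplication/division keeps the fewest significant figures: 5.72 × 10⁻² → 3 s.f., 97.33 → 4 s.f.; limit is 3.
Rounded to 3 significant figures: 5.57.

5.57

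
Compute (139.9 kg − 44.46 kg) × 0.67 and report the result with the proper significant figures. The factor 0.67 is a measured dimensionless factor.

64 kg

139.9 kg − 44.46 kg = 95.44 kg; the difference is limited to 1 decimal place (3 s.f.).
Carrying full precision, 95.44 × 0.67 = 63.9448 kg; 0.67 has 2 s.f., so the result keeps min(3, 2) = 2 s.f.
Rounded to 2 significant figures: 64 kg.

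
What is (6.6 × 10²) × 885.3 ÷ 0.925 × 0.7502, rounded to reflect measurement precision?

4.7 × 10⁵

(6.6 × 10²) × 885.3 ÷ 0.925 × 0.7502 = 473881.469838…
Multiplication/division keeps the fewest significant figures: 6.6 × 10² → 2 s.f., 885.3 → 4 s.f., 0.925 → 3 s.f., 0.7502 → 4 s.f.; limit is 2.
Rounded to 2 significant figures: 4.7 × 10⁵.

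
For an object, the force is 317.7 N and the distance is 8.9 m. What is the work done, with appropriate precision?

2.8 × 10^3 J

work done = 317.7 N × 8.9 m = 2827.53 J.
317.7 has 4 significant figures; 8.9 has 2.
Division/multiplication keeps the fewest: 2 significant figures.
Rounded: 2.8 × 10^3 J.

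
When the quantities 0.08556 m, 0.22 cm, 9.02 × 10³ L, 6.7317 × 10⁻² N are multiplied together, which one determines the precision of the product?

0.22 cm

0.08556 m → 4 s.f.; 0.22 cm → 2 s.f.; 9.02 × 10³ L → 3 s.f.; 6.7317 × 10⁻² N → 5 s.f.
The fewest is 2 significant figures, from 0.22 cm.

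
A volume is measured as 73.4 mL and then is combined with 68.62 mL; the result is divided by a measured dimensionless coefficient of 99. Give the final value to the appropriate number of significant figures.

1.4 mL

73.4 mL + 68.62 mL = 142.02 mL; the sum is limited to 1 decimal place (4 s.f.).
Carrying full precision, 142.02 ÷ 99 = 1.43454545455… mL; 99 has 2 s.f., so the result keeps min(4, 2) = 2 s.f.
Rounded to 2 significant figures: 1.4 mL.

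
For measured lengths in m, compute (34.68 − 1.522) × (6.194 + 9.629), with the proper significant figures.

34.68 − 1.522 = 33.158, limited to 2 d.p. → 4 s.f.; 6.194 + 9.629 = 15.823, limited to 3 d.p. → 5 s.f.
Carrying full precision, 33.158 × 15.823 = 524.659034; keep min(4, 5) = 4 s.f.
Rounded to 4 significant figures: 524.7 m².

524.7 m²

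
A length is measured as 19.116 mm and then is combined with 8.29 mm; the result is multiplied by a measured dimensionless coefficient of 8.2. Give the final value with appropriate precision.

19.116 mm + 8.29 mm = 27.406 mm; the sum is limited to 2 decimal places (4 s.f.).
Carrying full precision, 27.406 × 8.2 = 224.7292 mm; 8.2 has 2 s.f., so the result keeps min(4, 2) = 2 s.f.
Rounded to 2 significant figures: 2.2 × 10² mm.

2.2 × 10² mm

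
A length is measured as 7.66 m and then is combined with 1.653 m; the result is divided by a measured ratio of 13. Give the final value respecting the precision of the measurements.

7.66 m + 1.653 m = 9.313 m; the sum is limited to 2 decimal places (3 s.f.).
Carrying full precision, 9.313 ÷ 13 = 0.716384615385… m; 13 has 2 s.f., so the result keeps min(3, 2) = 2 s.f.
Rounded to 2 significant figures: 0.72 m.

0.72 m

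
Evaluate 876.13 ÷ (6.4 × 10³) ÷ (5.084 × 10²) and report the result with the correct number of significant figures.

876.13 ÷ (6.4 × 10³) ÷ (5.084 × 10²) = 0.000269266940401…
Multiplication/division keeps the fewest significant figures: 876.13 → 5 s.f., 6.4 × 10³ → 2 s.f., 5.084 × 10² → 4 s.f.; limit is 2.
Rounded to 2 significant figures: 2.7 × 10⁻⁴.

2.7 × 10⁻⁴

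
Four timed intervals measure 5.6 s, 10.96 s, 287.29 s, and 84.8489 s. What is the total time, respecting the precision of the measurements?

5.6 s + 10.96 s + 287.29 s + 84.8489 s = 388.6989 s.
Addition/subtraction keeps the fewest decimal places: 5.6 → 1 decimal place, 10.96 → 2 decimal places, 287.29 → 2 decimal places, 84.8489 → 4 decimal places; limit is 1.
Rounded to 1 decimal place: 388.7 s.

388.7 s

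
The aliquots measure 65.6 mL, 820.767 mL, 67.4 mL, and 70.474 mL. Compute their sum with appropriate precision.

65.6 mL + 820.767 mL + 67.4 mL + 70.474 mL = 1024.241 mL.
Addition/subtraction keeps the fewest decimal places: 65.6 → 1 decimal place, 820.767 → 3 decimal places, 67.4 → 1 decimal place, 70.474 → 3 decimal places; limit is 1.
Rounded to 1 decimal place: 1024.2 mL.

1024.2 mL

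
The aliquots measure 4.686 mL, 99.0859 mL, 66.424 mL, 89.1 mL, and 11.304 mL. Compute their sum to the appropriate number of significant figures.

270.6 mL

4.686 mL + 99.0859 mL + 66.424 mL + 89.1 mL + 11.304 mL = 270.5999 mL.
Addition/subtraction keeps the fewest decimal places: 4.686 → 3 decimal places, 99.0859 → 4 decimal places, 66.424 → 3 decimal places, 89.1 → 1 decimal place, 11.304 → 3 decimal places; limit is 1.
Rounded to 1 decimal place: 270.6 mL.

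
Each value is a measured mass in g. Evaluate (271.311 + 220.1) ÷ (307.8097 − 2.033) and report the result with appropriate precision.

1.607

271.311 + 220.1 = 491.411, limited to 1 d.p. → 4 s.f.; 307.8097 − 2.033 = 305.7767, limited to 3 d.p. → 6 s.f.
Carrying full precision, 491.411 ÷ 305.7767 = 1.60709105697…; keep min(4, 6) = 4 s.f.
Rounded to 4 significant figures: 1.607.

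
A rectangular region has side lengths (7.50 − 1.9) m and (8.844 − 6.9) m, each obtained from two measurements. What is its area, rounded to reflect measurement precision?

11 m²

7.50 − 1.9 = 5.60, limited to 1 d.p. → 2 s.f.; 8.844 − 6.9 = 1.944, limited to 1 d.p. → 2 s.f.
Carrying full precision, 5.60 × 1.944 = 10.8864; keep min(2, 2) = 2 s.f.
Rounded to 2 significant figures: 11 m².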